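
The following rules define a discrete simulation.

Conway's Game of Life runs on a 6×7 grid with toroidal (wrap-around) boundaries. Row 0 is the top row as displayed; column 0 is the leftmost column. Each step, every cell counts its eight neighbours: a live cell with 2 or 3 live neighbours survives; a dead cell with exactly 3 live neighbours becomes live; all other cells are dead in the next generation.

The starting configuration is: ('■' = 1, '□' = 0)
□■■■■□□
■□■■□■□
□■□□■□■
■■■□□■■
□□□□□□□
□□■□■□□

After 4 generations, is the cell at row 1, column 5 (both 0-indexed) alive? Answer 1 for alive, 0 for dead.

0

gen 0: □■■■■□□
■□■■□■□
□■□□■□■
■■■□□■■
□□□□□□□
□□■□■□□
gen 1: □□□□□■□
■□□□□■■
□□□□■□□
□■■□□■■
■□■■□■■
□■■□■□□
gen 2: ■■□□■■□
□□□□■■■
□■□□■□□
□■■□□□□
□□□□□□□
■■■□■□□
gen 3: □□■□□□□
□■□■□□■
■■■■■□□
□■■□□□□
■□□■□□□
■□■■■■■
gen 4: □□□□□□□
□□□□■□□
□□□□■□□
□□□□■□□
■□□□□■□
■□■□■■■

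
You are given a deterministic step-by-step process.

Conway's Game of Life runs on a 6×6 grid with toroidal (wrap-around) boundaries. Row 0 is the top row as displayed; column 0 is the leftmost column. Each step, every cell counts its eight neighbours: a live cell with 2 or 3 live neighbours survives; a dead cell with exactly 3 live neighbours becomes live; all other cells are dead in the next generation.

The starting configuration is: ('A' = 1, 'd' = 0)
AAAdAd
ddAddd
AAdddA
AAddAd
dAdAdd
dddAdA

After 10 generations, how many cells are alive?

0) AAAdAd
ddAddd
AAdddA
AAddAd
dAdAdd
dddAdA
1) AAAdAA
ddAAdd
ddAddA
ddddAd
dAdAdA
dddAdA
2) AAdddA
dddddd
ddAdAd
AdAAAA
AdAAdA
dddAdd
3) Addddd
AAdddA
dAAdAd
Addddd
Addddd
dddAdd
4) AAdddA
ddAddA
ddAddd
AddddA
dddddd
dddddd
5) AAdddA
ddAddA
AAdddA
dddddd
dddddd
Addddd
6) dAdddA
ddAdAd
AAdddA
Addddd
dddddd
AAdddA
7) dAAdAA
ddAdAd
AAdddA
AAdddA
dAdddA
dAdddA
8) dAAdAA
ddAdAd
ddAdAd
ddAdAd
dAAdAA
dAdddA
9) dAAdAA
ddAdAd
dAAdAA
ddAdAd
dAAdAA
dddddd
10) dAAdAA
dddddd
dAAdAA
dddddd
dAAdAA
dddddd

12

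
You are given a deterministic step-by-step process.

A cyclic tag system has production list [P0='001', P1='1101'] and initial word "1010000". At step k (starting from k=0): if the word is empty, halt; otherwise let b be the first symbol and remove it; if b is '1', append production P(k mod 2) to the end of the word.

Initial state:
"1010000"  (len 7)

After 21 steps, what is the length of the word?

step 0: "1010000"  (len 7)
step 1: "010000001"  (len 9)
step 2: "10000001"  (len 8)
step 3: "0000001001"  (len 10)
step 4: "000001001"  (len 9)
step 5: "00001001"  (len 8)
step 6: "0001001"  (len 7)
step 7: "001001"  (len 6)
step 8: "01001"  (len 5)
step 9: "1001"  (len 4)
step 10: "0011101"  (len 7)
step 11: "011101"  (len 6)
step 12: "11101"  (len 5)
step 13: "1101001"  (len 7)
step 14: "1010011101"  (len 10)
step 15: "010011101001"  (len 12)
step 16: "10011101001"  (len 11)
step 17: "0011101001001"  (len 13)
step 18: "011101001001"  (len 12)
step 19: "11101001001"  (len 11)
step 20: "11010010011101"  (len 14)
step 21: "1010010011101001"  (len 16)

16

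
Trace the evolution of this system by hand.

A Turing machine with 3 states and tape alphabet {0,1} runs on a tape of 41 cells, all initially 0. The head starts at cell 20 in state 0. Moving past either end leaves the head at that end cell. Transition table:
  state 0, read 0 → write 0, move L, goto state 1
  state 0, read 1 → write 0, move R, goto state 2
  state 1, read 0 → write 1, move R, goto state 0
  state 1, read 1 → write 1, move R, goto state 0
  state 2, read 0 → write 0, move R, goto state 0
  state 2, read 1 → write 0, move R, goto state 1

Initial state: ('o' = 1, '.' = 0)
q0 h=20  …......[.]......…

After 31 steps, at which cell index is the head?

step 0: q0 h=20  …......[.]......…
step 1: q1 h=19  …......[.]......…
step 2: q0 h=20  ….....o[.]......…
step 3: q1 h=19  …......[o]......…
step 4: q0 h=20  ….....o[.]......…
step 5: q1 h=19  …......[o]......…
step 6: q0 h=20  ….....o[.]......…
step 7: q1 h=19  …......[o]......…
step 8: q0 h=20  ….....o[.]......…
step 9: q1 h=19  …......[o]......…
step 10: q0 h=20  ….....o[.]......…
step 11: q1 h=19  …......[o]......…
step 12: q0 h=20  ….....o[.]......…
step 13: q1 h=19  …......[o]......…
step 14: q0 h=20  ….....o[.]......…
step 15: q1 h=19  …......[o]......…
step 16: q0 h=20  ….....o[.]......…
step 17: q1 h=19  …......[o]......…
step 18: q0 h=20  ….....o[.]......…
step 19: q1 h=19  …......[o]......…
step 20: q0 h=20  ….....o[.]......…
step 21: q1 h=19  …......[o]......…
step 22: q0 h=20  ….....o[.]......…
step 23: q1 h=19  …......[o]......…
step 24: q0 h=20  ….....o[.]......…
step 25: q1 h=19  …......[o]......…
step 26: q0 h=20  ….....o[.]......…
step 27: q1 h=19  …......[o]......…
step 28: q0 h=20  ….....o[.]......…
step 29: q1 h=19  …......[o]......…
step 30: q0 h=20  ….....o[.]......…
step 31: q1 h=19  …......[o]......…

19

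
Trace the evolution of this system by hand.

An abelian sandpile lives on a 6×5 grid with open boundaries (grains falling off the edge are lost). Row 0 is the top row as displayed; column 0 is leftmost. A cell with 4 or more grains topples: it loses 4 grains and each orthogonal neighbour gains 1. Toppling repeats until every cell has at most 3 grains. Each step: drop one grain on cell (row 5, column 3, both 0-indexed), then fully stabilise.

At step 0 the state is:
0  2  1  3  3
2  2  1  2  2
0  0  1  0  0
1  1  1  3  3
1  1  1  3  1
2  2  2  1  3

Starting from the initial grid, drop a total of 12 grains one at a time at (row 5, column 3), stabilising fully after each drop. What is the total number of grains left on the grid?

gen 0: 0  2  1  3  3
2  2  1  2  2
0  0  1  0  0
1  1  1  3  3
1  1  1  3  1
2  2  2  1  3
gen 1: 0  2  1  3  3
2  2  1  2  2
0  0  1  0  0
1  1  1  3  3
1  1  1  3  1
2  2  2  2  3
gen 2: 0  2  1  3  3
2  2  1  2  2
0  0  1  0  0
1  1  1  3  3
1  1  1  3  1
2  2  2  3  3
gen 3: 0  2  1  3  3
2  2  1  2  2
0  0  1  1  1
1  1  2  1  1
1  1  2  2  0
2  2  3  2  1
gen 4: 0  2  1  3  3
2  2  1  2  2
0  0  1  1  1
1  1  2  1  1
1  1  2  2  0
2  2  3  3  1
gen 5: 0  2  1  3  3
2  2  1  2  2
0  0  1  1  1
1  1  2  1  1
1  1  3  3  0
2  3  0  1  2
gen 6: 0  2  1  3  3
2  2  1  2  2
0  0  1  1  1
1  1  2  1  1
1  1  3  3  0
2  3  0  2  2
gen 7: 0  2  1  3  3
2  2  1  2  2
0  0  1  1  1
1  1  2  1  1
1  1  3  3  0
2  3  0  3  2
gen 8: 0  2  1  3  3
2  2  1  2  2
0  0  1  1  1
1  1  3  2  1
1  2  0  1  1
2  3  2  1  3
gen 9: 0  2  1  3  3
2  2  1  2  2
0  0  1  1  1
1  1  3  2  1
1  2  0  1  1
2  3  2  2  3
gen 10: 0  2  1  3  3
2  2  1  2  2
0  0  1  1  1
1  1  3  2  1
1  2  0  1  1
2  3  2  3  3
gen 11: 0  2  1  3  3
2  2  1  2  2
0  0  1  1  1
1  1  3  2  1
1  2  0  2  2
2  3  3  1  0
gen 12: 0  2  1  3  3
2  2  1  2  2
0  0  1  1  1
1  1  3  2  1
1  2  0  2  2
2  3  3  2  0

46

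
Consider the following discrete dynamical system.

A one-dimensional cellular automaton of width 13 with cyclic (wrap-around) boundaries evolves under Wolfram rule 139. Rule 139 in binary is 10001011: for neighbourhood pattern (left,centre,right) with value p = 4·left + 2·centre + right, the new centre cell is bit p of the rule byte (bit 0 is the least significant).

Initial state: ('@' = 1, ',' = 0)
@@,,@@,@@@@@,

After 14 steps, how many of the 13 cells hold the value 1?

0) @@,,@@,@@@@@,
1) @,,@@,,@@@@,,
2) ,,@@,,@@@@,,@
3) ,@@,,@@@@,,@,
4) @@,,@@@@,,@,,
5) @,,@@@@,,@,,@
6) ,,@@@@,,@,,@@
7) ,@@@@,,@,,@@,
8) @@@@,,@,,@@,,
9) @@@,,@,,@@,,@
10) @@,,@,,@@,,@@
11) @,,@,,@@,,@@@
12) ,,@,,@@,,@@@@
13) ,@,,@@,,@@@@,
14) @,,@@,,@@@@,,

7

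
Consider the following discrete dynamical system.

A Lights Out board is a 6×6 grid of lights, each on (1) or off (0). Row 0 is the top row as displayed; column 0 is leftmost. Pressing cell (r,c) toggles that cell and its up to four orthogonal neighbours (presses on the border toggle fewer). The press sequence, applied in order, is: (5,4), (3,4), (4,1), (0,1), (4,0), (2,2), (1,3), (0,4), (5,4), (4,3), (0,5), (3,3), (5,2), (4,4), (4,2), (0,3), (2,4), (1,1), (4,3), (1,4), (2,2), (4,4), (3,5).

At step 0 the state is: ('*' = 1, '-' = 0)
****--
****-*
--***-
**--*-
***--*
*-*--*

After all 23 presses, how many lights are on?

gen 0: ****--
****-*
--***-
**--*-
***--*
*-*--*
gen 1: ****--
****-*
--***-
**--*-
***-**
*-***-
gen 2: ****--
****-*
--**--
**-*-*
***--*
*-***-
gen 3: ****--
****-*
--**--
*--*-*
-----*
*****-
gen 4: ---*--
*-**-*
--**--
*--*-*
-----*
*****-
gen 5: ---*--
*-**-*
--**--
---*-*
**---*
-****-
gen 6: ---*--
*--*-*
-*----
--**-*
**---*
-****-
gen 7: ------
*-*-**
-*-*--
--**-*
**---*
-****-
gen 8: ---***
*-*--*
-*-*--
--**-*
**---*
-****-
gen 9: ---***
*-*--*
-*-*--
--**-*
**--**
-**--*
gen 10: ---***
*-*--*
-*-*--
--*--*
****-*
-***-*
gen 11: ---*--
*-*---
-*-*--
--*--*
****-*
-***-*
gen 12: ---*--
*-*---
-*----
---***
***--*
-***-*
gen 13: ---*--
*-*---
-*----
---***
**---*
-----*
gen 14: ---*--
*-*---
-*----
---*-*
**-**-
----**
gen 15: ---*--
*-*---
-*----
--**-*
*-*-*-
--*-**
gen 16: --*-*-
*-**--
-*----
--**-*
*-*-*-
--*-**
gen 17: --*-*-
*-***-
-*-***
--****
*-*-*-
--*-**
gen 18: -**-*-
-*-**-
---***
--****
*-*-*-
--*-**
gen 19: -**-*-
-*-**-
---***
--*-**
*--*--
--****
gen 20: -**---
-*---*
---*-*
--*-**
*--*--
--****
gen 21: -**---
-**--*
-**--*
----**
*--*--
--****
gen 22: -**---
-**--*
-**--*
-----*
*---**
--**-*
gen 23: -**---
-**--*
-**---
----*-
*---*-
--**-*

13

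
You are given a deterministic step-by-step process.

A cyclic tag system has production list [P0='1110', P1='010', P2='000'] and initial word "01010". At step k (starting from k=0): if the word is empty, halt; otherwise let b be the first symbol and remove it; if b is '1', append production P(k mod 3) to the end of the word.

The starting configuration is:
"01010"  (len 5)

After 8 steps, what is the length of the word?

k=0  "01010"  (len 5)
k=1  "1010"  (len 4)
k=2  "010010"  (len 6)
k=3  "10010"  (len 5)
k=4  "00101110"  (len 8)
k=5  "0101110"  (len 7)
k=6  "101110"  (len 6)
k=7  "011101110"  (len 9)
k=8  "11101110"  (len 8)

8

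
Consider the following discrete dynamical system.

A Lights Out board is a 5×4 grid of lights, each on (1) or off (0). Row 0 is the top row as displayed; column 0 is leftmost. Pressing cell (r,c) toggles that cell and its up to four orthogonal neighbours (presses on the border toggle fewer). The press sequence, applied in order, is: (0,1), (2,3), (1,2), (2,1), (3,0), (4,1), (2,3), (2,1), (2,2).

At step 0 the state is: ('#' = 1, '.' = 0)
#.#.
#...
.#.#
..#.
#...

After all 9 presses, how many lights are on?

t=0: #.#.
#...
.#.#
..#.
#...
t=1: .#..
##..
.#.#
..#.
#...
t=2: .#..
##.#
.##.
..##
#...
t=3: .##.
#.#.
.#..
..##
#...
t=4: .##.
###.
#.#.
.###
#...
t=5: .##.
###.
..#.
#.##
....
t=6: .##.
###.
..#.
####
###.
t=7: .##.
####
...#
###.
###.
t=8: .##.
#.##
####
#.#.
###.
t=9: .##.
#..#
#...
#...
###.

9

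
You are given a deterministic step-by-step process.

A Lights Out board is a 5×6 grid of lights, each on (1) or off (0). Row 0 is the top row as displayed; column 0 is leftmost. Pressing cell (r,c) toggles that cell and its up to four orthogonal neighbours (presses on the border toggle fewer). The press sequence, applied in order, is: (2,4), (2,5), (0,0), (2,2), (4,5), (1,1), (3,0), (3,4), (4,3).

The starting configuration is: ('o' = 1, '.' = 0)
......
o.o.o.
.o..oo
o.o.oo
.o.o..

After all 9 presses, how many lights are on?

16

step 0: ......
o.o.o.
.o..oo
o.o.oo
.o.o..
step 1: ......
o.o...
.o.o..
o.o..o
.o.o..
step 2: ......
o.o..o
.o.ooo
o.o...
.o.o..
step 3: oo....
..o..o
.o.ooo
o.o...
.o.o..
step 4: oo....
.....o
..o.oo
o.....
.o.o..
step 5: oo....
.....o
..o.oo
o....o
.o.ooo
step 6: o.....
ooo..o
.oo.oo
o....o
.o.ooo
step 7: o.....
ooo..o
ooo.oo
.o...o
oo.ooo
step 8: o.....
ooo..o
ooo..o
.o.oo.
oo.o.o
step 9: o.....
ooo..o
ooo..o
.o..o.
ooo.oo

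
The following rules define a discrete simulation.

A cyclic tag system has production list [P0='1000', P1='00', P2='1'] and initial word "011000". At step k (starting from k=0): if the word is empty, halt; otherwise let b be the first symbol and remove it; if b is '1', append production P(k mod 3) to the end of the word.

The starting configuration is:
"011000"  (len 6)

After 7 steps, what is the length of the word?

[0] "011000"  (len 6)
[1] "11000"  (len 5)
[2] "100000"  (len 6)
[3] "000001"  (len 6)
[4] "00001"  (len 5)
[5] "0001"  (len 4)
[6] "001"  (len 3)
[7] "01"  (len 2)

2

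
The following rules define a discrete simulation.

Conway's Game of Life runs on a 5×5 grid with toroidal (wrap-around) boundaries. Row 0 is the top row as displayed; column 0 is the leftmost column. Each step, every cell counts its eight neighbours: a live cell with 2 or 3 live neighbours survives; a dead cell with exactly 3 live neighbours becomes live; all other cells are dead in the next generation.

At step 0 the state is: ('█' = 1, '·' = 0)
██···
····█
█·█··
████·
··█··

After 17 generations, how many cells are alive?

10

k=0  ██···
····█
█·█··
████·
··█··
k=1  ██···
····█
█·█··
█··██
···██
k=2  █··█·
····█
██···
███··
·███·
k=3  ██·█·
·█··█
··█·█
···██
···█·
k=4  ██·█·
·█··█
··█·█
··█·█
█··█·
k=5  ·█·█·
·█··█
·██·█
███·█
█··█·
k=6  ·█·█·
·█··█
····█
·····
···█·
k=7  █··██
··███
█····
·····
··█··
k=8  ██···
·██··
···██
·····
···██
k=9  ██·██
·████
··██·
·····
█···█
k=10  ·····
·····
·█··█
···██
·█·█·
k=11  ·····
·····
█··██
···██
··███
k=12  ···█·
····█
█··█·
·····
··█·█
k=13  ···██
···██
····█
···██
···█·
k=14  ··█··
█····
█····
···██
··█··
k=15  ·█···
·█···
█····
···██
··█··
k=16  ·██··
██···
█···█
···██
··██·
k=17  █··█·
··█·█
·█·█·
█·█··
·█··█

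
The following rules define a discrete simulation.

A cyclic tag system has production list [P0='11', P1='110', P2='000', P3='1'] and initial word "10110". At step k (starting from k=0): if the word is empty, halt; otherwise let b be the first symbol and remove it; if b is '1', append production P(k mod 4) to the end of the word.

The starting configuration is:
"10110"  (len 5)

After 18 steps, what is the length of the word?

k=0  "10110"  (len 5)
k=1  "011011"  (len 6)
k=2  "11011"  (len 5)
k=3  "1011000"  (len 7)
k=4  "0110001"  (len 7)
k=5  "110001"  (len 6)
k=6  "10001110"  (len 8)
k=7  "0001110000"  (len 10)
k=8  "001110000"  (len 9)
k=9  "01110000"  (len 8)
k=10  "1110000"  (len 7)
k=11  "110000000"  (len 9)
k=12  "100000001"  (len 9)
k=13  "0000000111"  (len 10)
k=14  "000000111"  (len 9)
k=15  "00000111"  (len 8)
k=16  "0000111"  (len 7)
k=17  "000111"  (len 6)
k=18  "00111"  (len 5)

5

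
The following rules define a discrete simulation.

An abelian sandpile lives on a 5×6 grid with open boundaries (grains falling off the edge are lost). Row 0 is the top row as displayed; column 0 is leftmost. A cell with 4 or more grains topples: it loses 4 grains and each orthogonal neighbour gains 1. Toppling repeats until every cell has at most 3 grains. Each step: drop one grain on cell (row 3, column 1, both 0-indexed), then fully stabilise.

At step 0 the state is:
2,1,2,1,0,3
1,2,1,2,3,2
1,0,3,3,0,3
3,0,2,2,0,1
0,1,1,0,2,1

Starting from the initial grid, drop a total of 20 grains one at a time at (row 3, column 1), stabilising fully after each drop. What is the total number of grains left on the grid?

step 0: 2,1,2,1,0,3
1,2,1,2,3,2
1,0,3,3,0,3
3,0,2,2,0,1
0,1,1,0,2,1
step 1: 2,1,2,1,0,3
1,2,1,2,3,2
1,0,3,3,0,3
3,1,2,2,0,1
0,1,1,0,2,1
step 2: 2,1,2,1,0,3
1,2,1,2,3,2
1,0,3,3,0,3
3,2,2,2,0,1
0,1,1,0,2,1
step 3: 2,1,2,1,0,3
1,2,1,2,3,2
1,0,3,3,0,3
3,3,2,2,0,1
0,1,1,0,2,1
step 4: 2,1,2,1,0,3
1,2,1,2,3,2
2,1,3,3,0,3
0,1,3,2,0,1
1,2,1,0,2,1
step 5: 2,1,2,1,0,3
1,2,1,2,3,2
2,1,3,3,0,3
0,2,3,2,0,1
1,2,1,0,2,1
step 6: 2,1,2,1,0,3
1,2,1,2,3,2
2,1,3,3,0,3
0,3,3,2,0,1
1,2,1,0,2,1
step 7: 2,1,2,1,0,3
1,2,2,3,3,2
2,3,1,1,1,3
1,1,2,0,1,1
1,3,2,1,2,1
step 8: 2,1,2,1,0,3
1,2,2,3,3,2
2,3,1,1,1,3
1,2,2,0,1,1
1,3,2,1,2,1
step 9: 2,1,2,1,0,3
1,2,2,3,3,2
2,3,1,1,1,3
1,3,2,0,1,1
1,3,2,1,2,1
step 10: 2,1,2,1,0,3
1,3,2,3,3,2
3,0,2,1,1,3
2,2,3,0,1,1
2,0,3,1,2,1
step 11: 2,1,2,1,0,3
1,3,2,3,3,2
3,0,2,1,1,3
2,3,3,0,1,1
2,0,3,1,2,1
step 12: 2,1,2,1,0,3
1,3,2,3,3,2
3,1,3,1,1,3
3,1,1,1,1,1
2,2,0,2,2,1
step 13: 2,1,2,1,0,3
1,3,2,3,3,2
3,1,3,1,1,3
3,2,1,1,1,1
2,2,0,2,2,1
step 14: 2,1,2,1,0,3
1,3,2,3,3,2
3,1,3,1,1,3
3,3,1,1,1,1
2,2,0,2,2,1
step 15: 2,1,2,1,0,3
2,3,2,3,3,2
0,3,3,1,1,3
1,1,2,1,1,1
3,3,0,2,2,1
step 16: 2,1,2,1,0,3
2,3,2,3,3,2
0,3,3,1,1,3
1,2,2,1,1,1
3,3,0,2,2,1
step 17: 2,1,2,1,0,3
2,3,2,3,3,2
0,3,3,1,1,3
1,3,2,1,1,1
3,3,0,2,2,1
step 18: 2,2,3,2,1,3
3,1,1,1,0,3
1,2,2,3,2,3
3,3,0,2,1,1
0,1,2,2,2,1
step 19: 2,2,3,2,1,3
3,1,1,1,0,3
2,3,2,3,2,3
0,1,1,2,1,1
1,2,2,2,2,1
step 20: 2,2,3,2,1,3
3,1,1,1,0,3
2,3,2,3,2,3
0,2,1,2,1,1
1,2,2,2,2,1

54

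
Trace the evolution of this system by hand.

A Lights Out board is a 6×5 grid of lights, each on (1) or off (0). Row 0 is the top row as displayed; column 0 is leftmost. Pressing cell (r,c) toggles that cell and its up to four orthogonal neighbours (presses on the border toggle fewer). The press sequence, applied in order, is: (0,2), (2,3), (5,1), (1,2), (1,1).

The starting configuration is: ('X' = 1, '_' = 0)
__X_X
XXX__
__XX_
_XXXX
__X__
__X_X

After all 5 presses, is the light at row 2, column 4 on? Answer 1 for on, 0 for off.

1

[0] __X_X
XXX__
__XX_
_XXXX
__X__
__X_X
[1] _X_XX
XX___
__XX_
_XXXX
__X__
__X_X
[2] _X_XX
XX_X_
____X
_XX_X
__X__
__X_X
[3] _X_XX
XX_X_
____X
_XX_X
_XX__
XX__X
[4] _XXXX
X_X__
__X_X
_XX_X
_XX__
XX__X
[5] __XXX
_X___
_XX_X
_XX_X
_XX__
XX__X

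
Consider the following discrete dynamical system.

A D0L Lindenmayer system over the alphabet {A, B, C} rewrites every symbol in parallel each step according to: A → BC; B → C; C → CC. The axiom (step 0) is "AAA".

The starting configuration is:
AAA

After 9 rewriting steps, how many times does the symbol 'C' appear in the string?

k=0  AAA
k=1  BCBCBC
k=2  CCCCCCCCC
k=3  CCCCCCCCCCCCCCCCCC
k=4  CCCCCCCCCCCCCCCCCCCCCCCCCCCCCCCCCCCC
k=5  CCCCCCCCCCCCCCCCCCCCCCCCCCCCCCCCCCCCCCCCCCCCCCCCCCCCCCCCCCCCCCCCCCCCCCCC
k=6  CCCCCCCCCCCCCCCCCCCCCCCCCCCCCCCCCCCCCCCCCCCCCCCCCCCCCCCCCC…CCCCCCCCCCCCCCCCCCCCCCCCCCCCCCCCCCCCCCCCCCCCCCCCCCCCCCCCCC  (len 144)
k=7  CCCCCCCCCCCCCCCCCCCCCCCCCCCCCCCCCCCCCCCCCCCCCCCCCCCCCCCCCC…CCCCCCCCCCCCCCCCCCCCCCCCCCCCCCCCCCCCCCCCCCCCCCCCCCCCCCCCCC  (len 288)
k=8  CCCCCCCCCCCCCCCCCCCCCCCCCCCCCCCCCCCCCCCCCCCCCCCCCCCCCCCCCC…CCCCCCCCCCCCCCCCCCCCCCCCCCCCCCCCCCCCCCCCCCCCCCCCCCCCCCCCCC  (len 576)
k=9  CCCCCCCCCCCCCCCCCCCCCCCCCCCCCCCCCCCCCCCCCCCCCCCCCCCCCCCCCC…CCCCCCCCCCCCCCCCCCCCCCCCCCCCCCCCCCCCCCCCCCCCCCCCCCCCCCCCCC  (len 1152)

1152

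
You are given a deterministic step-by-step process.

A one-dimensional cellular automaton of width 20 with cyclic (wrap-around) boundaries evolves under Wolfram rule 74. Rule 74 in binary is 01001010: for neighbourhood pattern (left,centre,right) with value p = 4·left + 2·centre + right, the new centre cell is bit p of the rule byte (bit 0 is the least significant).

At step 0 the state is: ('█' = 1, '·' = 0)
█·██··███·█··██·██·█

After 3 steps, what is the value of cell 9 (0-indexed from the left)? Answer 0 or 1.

0

step 0: █·██··███·█··██·██·█
step 1: █·██·██·█···███·██·█
step 2: █·██·██····██·█·██·█
step 3: █·██·██···███···██·█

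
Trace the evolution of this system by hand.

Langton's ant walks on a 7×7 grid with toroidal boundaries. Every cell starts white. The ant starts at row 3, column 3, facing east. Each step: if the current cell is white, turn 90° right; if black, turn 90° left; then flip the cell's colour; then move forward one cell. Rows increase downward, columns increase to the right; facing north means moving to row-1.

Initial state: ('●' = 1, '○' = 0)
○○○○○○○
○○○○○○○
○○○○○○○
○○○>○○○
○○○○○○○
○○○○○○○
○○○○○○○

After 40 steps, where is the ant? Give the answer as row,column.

3,1

step 0: ○○○○○○○
○○○○○○○
○○○○○○○
○○○>○○○
○○○○○○○
○○○○○○○
○○○○○○○
step 1: ○○○○○○○
○○○○○○○
○○○○○○○
○○○●○○○
○○○v○○○
○○○○○○○
○○○○○○○
step 2: ○○○○○○○
○○○○○○○
○○○○○○○
○○○●○○○
○○<●○○○
○○○○○○○
○○○○○○○
step 3: ○○○○○○○
○○○○○○○
○○○○○○○
○○^●○○○
○○●●○○○
○○○○○○○
○○○○○○○
step 4: ○○○○○○○
○○○○○○○
○○○○○○○
○○●>○○○
○○●●○○○
○○○○○○○
○○○○○○○
step 5: ○○○○○○○
○○○○○○○
○○○^○○○
○○●○○○○
○○●●○○○
○○○○○○○
○○○○○○○
step 6: ○○○○○○○
○○○○○○○
○○○●>○○
○○●○○○○
○○●●○○○
○○○○○○○
○○○○○○○
step 7: ○○○○○○○
○○○○○○○
○○○●●○○
○○●○v○○
○○●●○○○
○○○○○○○
○○○○○○○
step 8: ○○○○○○○
○○○○○○○
○○○●●○○
○○●<●○○
○○●●○○○
○○○○○○○
○○○○○○○
step 9: ○○○○○○○
○○○○○○○
○○○^●○○
○○●●●○○
○○●●○○○
○○○○○○○
○○○○○○○
step 10: ○○○○○○○
○○○○○○○
○○<○●○○
○○●●●○○
○○●●○○○
○○○○○○○
○○○○○○○
step 11: ○○○○○○○
○○^○○○○
○○●○●○○
○○●●●○○
○○●●○○○
○○○○○○○
○○○○○○○
step 12: ○○○○○○○
○○●>○○○
○○●○●○○
○○●●●○○
○○●●○○○
○○○○○○○
○○○○○○○
step 13: ○○○○○○○
○○●●○○○
○○●v●○○
○○●●●○○
○○●●○○○
○○○○○○○
○○○○○○○
step 14: ○○○○○○○
○○●●○○○
○○<●●○○
○○●●●○○
○○●●○○○
○○○○○○○
○○○○○○○
step 15: ○○○○○○○
○○●●○○○
○○○●●○○
○○v●●○○
○○●●○○○
○○○○○○○
○○○○○○○
step 16: ○○○○○○○
○○●●○○○
○○○●●○○
○○○>●○○
○○●●○○○
○○○○○○○
○○○○○○○
step 17: ○○○○○○○
○○●●○○○
○○○^●○○
○○○○●○○
○○●●○○○
○○○○○○○
○○○○○○○
step 18: ○○○○○○○
○○●●○○○
○○<○●○○
○○○○●○○
○○●●○○○
○○○○○○○
○○○○○○○
step 19: ○○○○○○○
○○^●○○○
○○●○●○○
○○○○●○○
○○●●○○○
○○○○○○○
○○○○○○○
step 20: ○○○○○○○
○<○●○○○
○○●○●○○
○○○○●○○
○○●●○○○
○○○○○○○
○○○○○○○
step 21: ○^○○○○○
○●○●○○○
○○●○●○○
○○○○●○○
○○●●○○○
○○○○○○○
○○○○○○○
step 22: ○●>○○○○
○●○●○○○
○○●○●○○
○○○○●○○
○○●●○○○
○○○○○○○
○○○○○○○
step 23: ○●●○○○○
○●v●○○○
○○●○●○○
○○○○●○○
○○●●○○○
○○○○○○○
○○○○○○○
step 24: ○●●○○○○
○<●●○○○
○○●○●○○
○○○○●○○
○○●●○○○
○○○○○○○
○○○○○○○
step 25: ○●●○○○○
○○●●○○○
○v●○●○○
○○○○●○○
○○●●○○○
○○○○○○○
○○○○○○○
step 26: ○●●○○○○
○○●●○○○
<●●○●○○
○○○○●○○
○○●●○○○
○○○○○○○
○○○○○○○
step 27: ○●●○○○○
^○●●○○○
●●●○●○○
○○○○●○○
○○●●○○○
○○○○○○○
○○○○○○○
step 28: ○●●○○○○
●>●●○○○
●●●○●○○
○○○○●○○
○○●●○○○
○○○○○○○
○○○○○○○
step 29: ○●●○○○○
●●●●○○○
●v●○●○○
○○○○●○○
○○●●○○○
○○○○○○○
○○○○○○○
step 30: ○●●○○○○
●●●●○○○
●○>○●○○
○○○○●○○
○○●●○○○
○○○○○○○
○○○○○○○
step 31: ○●●○○○○
●●^●○○○
●○○○●○○
○○○○●○○
○○●●○○○
○○○○○○○
○○○○○○○
step 32: ○●●○○○○
●<○●○○○
●○○○●○○
○○○○●○○
○○●●○○○
○○○○○○○
○○○○○○○
step 33: ○●●○○○○
●○○●○○○
●v○○●○○
○○○○●○○
○○●●○○○
○○○○○○○
○○○○○○○
step 34: ○●●○○○○
●○○●○○○
<●○○●○○
○○○○●○○
○○●●○○○
○○○○○○○
○○○○○○○
step 35: ○●●○○○○
●○○●○○○
○●○○●○○
v○○○●○○
○○●●○○○
○○○○○○○
○○○○○○○
step 36: ○●●○○○○
●○○●○○○
○●○○●○○
●○○○●○<
○○●●○○○
○○○○○○○
○○○○○○○
step 37: ○●●○○○○
●○○●○○○
○●○○●○^
●○○○●○●
○○●●○○○
○○○○○○○
○○○○○○○
step 38: ○●●○○○○
●○○●○○○
>●○○●○●
●○○○●○●
○○●●○○○
○○○○○○○
○○○○○○○
step 39: ○●●○○○○
●○○●○○○
●●○○●○●
v○○○●○●
○○●●○○○
○○○○○○○
○○○○○○○
step 40: ○●●○○○○
●○○●○○○
●●○○●○●
○>○○●○●
○○●●○○○
○○○○○○○
○○○○○○○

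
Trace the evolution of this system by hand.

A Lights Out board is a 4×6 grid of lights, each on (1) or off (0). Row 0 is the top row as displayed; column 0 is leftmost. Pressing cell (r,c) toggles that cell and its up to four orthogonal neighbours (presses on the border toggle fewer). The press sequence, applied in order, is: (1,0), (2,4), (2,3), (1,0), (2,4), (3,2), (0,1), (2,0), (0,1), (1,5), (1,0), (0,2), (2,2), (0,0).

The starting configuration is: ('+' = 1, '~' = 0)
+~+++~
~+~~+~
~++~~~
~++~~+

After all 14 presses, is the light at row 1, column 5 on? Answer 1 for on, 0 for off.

t=0: +~+++~
~+~~+~
~++~~~
~++~~+
t=1: ~~+++~
+~~~+~
+++~~~
~++~~+
t=2: ~~+++~
+~~~~~
++++++
~++~++
t=3: ~~+++~
+~~+~~
++~~~+
~+++++
t=4: +~+++~
~+~+~~
~+~~~+
~+++++
t=5: +~+++~
~+~++~
~+~++~
~+++~+
t=6: +~+++~
~+~++~
~++++~
~~~~~+
t=7: ~+~++~
~~~++~
~++++~
~~~~~+
t=8: ~+~++~
+~~++~
+~+++~
+~~~~+
t=9: +~+++~
++~++~
+~+++~
+~~~~+
t=10: +~++++
++~+~+
+~++++
+~~~~+
t=11: ~~++++
~~~+~+
~~++++
+~~~~+
t=12: ~+~~++
~~++~+
~~++++
+~~~~+
t=13: ~+~~++
~~~+~+
~+~~++
+~+~~+
t=14: +~~~++
+~~+~+
~+~~++
+~+~~+

1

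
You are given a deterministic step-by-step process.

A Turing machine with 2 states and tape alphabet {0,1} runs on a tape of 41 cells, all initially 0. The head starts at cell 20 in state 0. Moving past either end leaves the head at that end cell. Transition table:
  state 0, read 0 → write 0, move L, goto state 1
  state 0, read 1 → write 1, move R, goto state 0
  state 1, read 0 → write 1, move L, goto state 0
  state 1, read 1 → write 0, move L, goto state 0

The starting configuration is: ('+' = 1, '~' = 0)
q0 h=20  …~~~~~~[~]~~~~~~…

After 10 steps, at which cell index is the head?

10

t=0: q0 h=20  …~~~~~~[~]~~~~~~…
t=1: q1 h=19  …~~~~~~[~]~~~~~~…
t=2: q0 h=18  …~~~~~~[~]+~~~~~…
t=3: q1 h=17  …~~~~~~[~]~+~~~~…
t=4: q0 h=16  …~~~~~~[~]+~+~~~…
t=5: q1 h=15  …~~~~~~[~]~+~+~~…
t=6: q0 h=14  …~~~~~~[~]+~+~+~…
t=7: q1 h=13  …~~~~~~[~]~+~+~+…
t=8: q0 h=12  …~~~~~~[~]+~+~+~…
t=9: q1 h=11  …~~~~~~[~]~+~+~+…
t=10: q0 h=10  …~~~~~~[~]+~+~+~…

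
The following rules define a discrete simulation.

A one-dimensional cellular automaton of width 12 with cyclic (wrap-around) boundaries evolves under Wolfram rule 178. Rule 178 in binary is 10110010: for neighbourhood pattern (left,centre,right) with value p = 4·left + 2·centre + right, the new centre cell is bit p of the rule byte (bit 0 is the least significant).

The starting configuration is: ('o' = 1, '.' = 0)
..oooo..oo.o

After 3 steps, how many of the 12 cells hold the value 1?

7

[0] ..oooo..oo.o
[1] oo.oo.oo..o.
[2] ..o..o..oo.o
[3] oo.oo.oo..o.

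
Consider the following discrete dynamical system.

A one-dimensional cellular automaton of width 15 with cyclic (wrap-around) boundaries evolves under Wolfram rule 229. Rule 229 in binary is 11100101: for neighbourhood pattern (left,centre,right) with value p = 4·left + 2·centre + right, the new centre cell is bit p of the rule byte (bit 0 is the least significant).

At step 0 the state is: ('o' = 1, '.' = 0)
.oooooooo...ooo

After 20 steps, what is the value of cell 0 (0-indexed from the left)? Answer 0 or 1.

0

0) .oooooooo...ooo
1) o.ooooooo.o..oo
2) oo.oooooooo...o
3) ooo.ooooooo.o..
4) .ooo.oooooooo..
5) ..ooo.ooooooo.o
6) ...ooo.oooooooo
7) .o..ooo.ooooooo
8) oo...ooo.oooooo
9) oo.o..ooo.ooooo
10) oooo...ooo.oooo
11) oooo.o..ooo.ooo
12) oooooo...ooo.oo
13) oooooo.o..ooo.o
14) oooooooo...ooo.
15) .ooooooo.o..ooo
16) o.oooooooo...oo
17) oo.ooooooo.o..o
18) ooo.oooooooo...
19) .ooo.ooooooo.o.
20) ..ooo.oooooooo.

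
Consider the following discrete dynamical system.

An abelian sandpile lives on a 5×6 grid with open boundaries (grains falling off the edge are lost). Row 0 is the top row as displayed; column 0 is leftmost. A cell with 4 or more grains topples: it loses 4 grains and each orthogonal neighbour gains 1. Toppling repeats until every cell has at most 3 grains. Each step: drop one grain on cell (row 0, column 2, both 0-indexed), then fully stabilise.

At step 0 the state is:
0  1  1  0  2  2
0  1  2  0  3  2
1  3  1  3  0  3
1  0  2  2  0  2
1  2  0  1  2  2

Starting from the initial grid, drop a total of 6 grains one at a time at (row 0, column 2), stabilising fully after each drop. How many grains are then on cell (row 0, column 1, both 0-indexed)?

2

[0] 0  1  1  0  2  2
0  1  2  0  3  2
1  3  1  3  0  3
1  0  2  2  0  2
1  2  0  1  2  2
[1] 0  1  2  0  2  2
0  1  2  0  3  2
1  3  1  3  0  3
1  0  2  2  0  2
1  2  0  1  2  2
[2] 0  1  3  0  2  2
0  1  2  0  3  2
1  3  1  3  0  3
1  0  2  2  0  2
1  2  0  1  2  2
[3] 0  2  0  1  2  2
0  1  3  0  3  2
1  3  1  3  0  3
1  0  2  2  0  2
1  2  0  1  2  2
[4] 0  2  1  1  2  2
0  1  3  0  3  2
1  3  1  3  0  3
1  0  2  2  0  2
1  2  0  1  2  2
[5] 0  2  2  1  2  2
0  1  3  0  3  2
1  3  1  3  0  3
1  0  2  2  0  2
1  2  0  1  2  2
[6] 0  2  3  1  2  2
0  1  3  0  3  2
1  3  1  3  0  3
1  0  2  2  0  2
1  2  0  1  2  2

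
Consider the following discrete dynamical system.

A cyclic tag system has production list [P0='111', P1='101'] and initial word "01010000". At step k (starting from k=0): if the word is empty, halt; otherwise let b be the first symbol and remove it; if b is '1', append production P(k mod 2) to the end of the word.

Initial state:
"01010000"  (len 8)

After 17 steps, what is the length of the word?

t=0: "01010000"  (len 8)
t=1: "1010000"  (len 7)
t=2: "010000101"  (len 9)
t=3: "10000101"  (len 8)
t=4: "0000101101"  (len 10)
t=5: "000101101"  (len 9)
t=6: "00101101"  (len 8)
t=7: "0101101"  (len 7)
t=8: "101101"  (len 6)
t=9: "01101111"  (len 8)
t=10: "1101111"  (len 7)
t=11: "101111111"  (len 9)
t=12: "01111111101"  (len 11)
t=13: "1111111101"  (len 10)
t=14: "111111101101"  (len 12)
t=15: "11111101101111"  (len 14)
t=16: "1111101101111101"  (len 16)
t=17: "111101101111101111"  (len 18)

18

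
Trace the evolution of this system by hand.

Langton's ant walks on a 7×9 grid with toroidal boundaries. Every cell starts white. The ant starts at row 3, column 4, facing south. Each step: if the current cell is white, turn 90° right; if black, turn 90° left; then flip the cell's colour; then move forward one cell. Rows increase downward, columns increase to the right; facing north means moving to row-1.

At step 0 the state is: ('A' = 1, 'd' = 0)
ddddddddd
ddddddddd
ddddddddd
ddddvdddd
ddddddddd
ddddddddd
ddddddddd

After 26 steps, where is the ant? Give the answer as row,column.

k=0  ddddddddd
ddddddddd
ddddddddd
ddddvdddd
ddddddddd
ddddddddd
ddddddddd
k=1  ddddddddd
ddddddddd
ddddddddd
ddd<Adddd
ddddddddd
ddddddddd
ddddddddd
k=2  ddddddddd
ddddddddd
ddd^ddddd
dddAAdddd
ddddddddd
ddddddddd
ddddddddd
k=3  ddddddddd
ddddddddd
dddA>dddd
dddAAdddd
ddddddddd
ddddddddd
ddddddddd
k=4  ddddddddd
ddddddddd
dddAAdddd
dddAvdddd
ddddddddd
ddddddddd
ddddddddd
k=5  ddddddddd
ddddddddd
dddAAdddd
dddAd>ddd
ddddddddd
ddddddddd
ddddddddd
k=6  ddddddddd
ddddddddd
dddAAdddd
dddAdAddd
dddddvddd
ddddddddd
ddddddddd
k=7  ddddddddd
ddddddddd
dddAAdddd
dddAdAddd
dddd<Addd
ddddddddd
ddddddddd
k=8  ddddddddd
ddddddddd
dddAAdddd
dddA^Addd
ddddAAddd
ddddddddd
ddddddddd
k=9  ddddddddd
ddddddddd
dddAAdddd
dddAA>ddd
ddddAAddd
ddddddddd
ddddddddd
k=10  ddddddddd
ddddddddd
dddAA^ddd
dddAAdddd
ddddAAddd
ddddddddd
ddddddddd
k=11  ddddddddd
ddddddddd
dddAAA>dd
dddAAdddd
ddddAAddd
ddddddddd
ddddddddd
k=12  ddddddddd
ddddddddd
dddAAAAdd
dddAAdvdd
ddddAAddd
ddddddddd
ddddddddd
k=13  ddddddddd
ddddddddd
dddAAAAdd
dddAA<Add
ddddAAddd
ddddddddd
ddddddddd
k=14  ddddddddd
ddddddddd
dddAA^Add
dddAAAAdd
ddddAAddd
ddddddddd
ddddddddd
k=15  ddddddddd
ddddddddd
dddA<dAdd
dddAAAAdd
ddddAAddd
ddddddddd
ddddddddd
k=16  ddddddddd
ddddddddd
dddAddAdd
dddAvAAdd
ddddAAddd
ddddddddd
ddddddddd
k=17  ddddddddd
ddddddddd
dddAddAdd
dddAd>Add
ddddAAddd
ddddddddd
ddddddddd
k=18  ddddddddd
ddddddddd
dddAd^Add
dddAddAdd
ddddAAddd
ddddddddd
ddddddddd
k=19  ddddddddd
ddddddddd
dddAdA>dd
dddAddAdd
ddddAAddd
ddddddddd
ddddddddd
k=20  ddddddddd
dddddd^dd
dddAdAddd
dddAddAdd
ddddAAddd
ddddddddd
ddddddddd
k=21  ddddddddd
ddddddA>d
dddAdAddd
dddAddAdd
ddddAAddd
ddddddddd
ddddddddd
k=22  ddddddddd
ddddddAAd
dddAdAdvd
dddAddAdd
ddddAAddd
ddddddddd
ddddddddd
k=23  ddddddddd
ddddddAAd
dddAdA<Ad
dddAddAdd
ddddAAddd
ddddddddd
ddddddddd
k=24  ddddddddd
dddddd^Ad
dddAdAAAd
dddAddAdd
ddddAAddd
ddddddddd
ddddddddd
k=25  ddddddddd
ddddd<dAd
dddAdAAAd
dddAddAdd
ddddAAddd
ddddddddd
ddddddddd
k=26  ddddd^ddd
dddddAdAd
dddAdAAAd
dddAddAdd
ddddAAddd
ddddddddd
ddddddddd

0,5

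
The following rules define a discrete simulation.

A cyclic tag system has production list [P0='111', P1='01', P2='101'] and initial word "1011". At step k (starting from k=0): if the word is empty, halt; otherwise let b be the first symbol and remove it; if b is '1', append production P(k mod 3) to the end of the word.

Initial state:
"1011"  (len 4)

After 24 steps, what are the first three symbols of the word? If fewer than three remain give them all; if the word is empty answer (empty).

110

t=0: "1011"  (len 4)
t=1: "011111"  (len 6)
t=2: "11111"  (len 5)
t=3: "1111101"  (len 7)
t=4: "111101111"  (len 9)
t=5: "1110111101"  (len 10)
t=6: "110111101101"  (len 12)
t=7: "10111101101111"  (len 14)
t=8: "011110110111101"  (len 15)
t=9: "11110110111101"  (len 14)
t=10: "1110110111101111"  (len 16)
t=11: "11011011110111101"  (len 17)
t=12: "1011011110111101101"  (len 19)
t=13: "011011110111101101111"  (len 21)
t=14: "11011110111101101111"  (len 20)
t=15: "1011110111101101111101"  (len 22)
t=16: "011110111101101111101111"  (len 24)
t=17: "11110111101101111101111"  (len 23)
t=18: "1110111101101111101111101"  (len 25)
t=19: "110111101101111101111101111"  (len 27)
t=20: "1011110110111110111110111101"  (len 28)
t=21: "011110110111110111110111101101"  (len 30)
t=22: "11110110111110111110111101101"  (len 29)
t=23: "111011011111011111011110110101"  (len 30)
t=24: "11011011111011111011110110101101"  (len 32)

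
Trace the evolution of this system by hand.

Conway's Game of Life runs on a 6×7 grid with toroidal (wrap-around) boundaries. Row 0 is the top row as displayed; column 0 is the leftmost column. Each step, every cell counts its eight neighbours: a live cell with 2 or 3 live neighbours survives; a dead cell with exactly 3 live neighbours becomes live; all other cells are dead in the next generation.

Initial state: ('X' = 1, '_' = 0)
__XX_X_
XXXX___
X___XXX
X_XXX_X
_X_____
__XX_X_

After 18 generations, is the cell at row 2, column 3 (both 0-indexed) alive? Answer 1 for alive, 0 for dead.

gen 0: __XX_X_
XXXX___
X___XXX
X_XXX_X
_X_____
__XX_X_
gen 1: ______X
X______
_______
__XXX__
XX___XX
_X_X___
gen 2: X______
_______
___X___
XXXXXXX
XX___XX
_XX__X_
gen 3: _X_____
_______
XX_X_XX
___X___
_______
__X__X_
gen 4: _______
_XX___X
X_X_X_X
X_X_X_X
_______
_______
gen 5: _______
_XXX_XX
__X____
X_____X
_______
_______
gen 6: __X____
_XXX___
__XX_X_
_______
_______
_______
gen 7: _XXX___
_X__X__
_X_XX__
_______
_______
_______
gen 8: _XXX___
XX__X__
__XXX__
_______
_______
__X____
gen 9: X__X___
X___X__
_XXXX__
___X___
_______
_XXX___
gen 10: X__XX__
X___X__
_XX_X__
___XX__
___X___
_XXX___
gen 11: X___X__
X_X_XX_
_XX_XX_
____X__
_______
_X_____
gen 12: X__XXXX
X_X____
_XX___X
___XXX_
_______
_______
gen 13: XX_XXXX
__X_X__
XXX_XXX
__XXXX_
____X__
____XXX
gen 14: XXX____
_______
X_____X
X_X____
______X
_______
gen 15: _X_____
______X
XX____X
XX_____
_______
XX_____
gen 16: _X_____
_X____X
_X____X
_X____X
_______
XX_____
gen 17: _XX____
_XX____
_XX__XX
_______
_X_____
XX_____
gen 18: _______
___X___
XXX____
XXX____
XX_____
X______

0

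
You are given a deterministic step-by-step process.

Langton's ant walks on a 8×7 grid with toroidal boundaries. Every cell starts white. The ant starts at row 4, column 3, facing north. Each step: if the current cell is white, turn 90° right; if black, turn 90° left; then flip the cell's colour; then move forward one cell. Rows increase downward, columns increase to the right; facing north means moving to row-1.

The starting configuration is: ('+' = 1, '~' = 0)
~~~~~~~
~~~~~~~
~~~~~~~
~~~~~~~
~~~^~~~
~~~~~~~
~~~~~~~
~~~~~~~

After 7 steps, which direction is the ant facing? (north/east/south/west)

step 0: ~~~~~~~
~~~~~~~
~~~~~~~
~~~~~~~
~~~^~~~
~~~~~~~
~~~~~~~
~~~~~~~
step 1: ~~~~~~~
~~~~~~~
~~~~~~~
~~~~~~~
~~~+>~~
~~~~~~~
~~~~~~~
~~~~~~~
step 2: ~~~~~~~
~~~~~~~
~~~~~~~
~~~~~~~
~~~++~~
~~~~v~~
~~~~~~~
~~~~~~~
step 3: ~~~~~~~
~~~~~~~
~~~~~~~
~~~~~~~
~~~++~~
~~~<+~~
~~~~~~~
~~~~~~~
step 4: ~~~~~~~
~~~~~~~
~~~~~~~
~~~~~~~
~~~^+~~
~~~++~~
~~~~~~~
~~~~~~~
step 5: ~~~~~~~
~~~~~~~
~~~~~~~
~~~~~~~
~~<~+~~
~~~++~~
~~~~~~~
~~~~~~~
step 6: ~~~~~~~
~~~~~~~
~~~~~~~
~~^~~~~
~~+~+~~
~~~++~~
~~~~~~~
~~~~~~~
step 7: ~~~~~~~
~~~~~~~
~~~~~~~
~~+>~~~
~~+~+~~
~~~++~~
~~~~~~~
~~~~~~~

east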